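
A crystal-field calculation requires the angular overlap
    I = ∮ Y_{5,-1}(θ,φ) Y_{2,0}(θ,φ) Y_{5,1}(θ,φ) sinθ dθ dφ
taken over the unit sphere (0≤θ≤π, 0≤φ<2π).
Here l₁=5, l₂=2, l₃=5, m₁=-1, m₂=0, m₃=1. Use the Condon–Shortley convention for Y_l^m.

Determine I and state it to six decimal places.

Rules hold: Σm=0, L=12 even, 3≤5≤7.
N = 11·5·11 = 605
Δ = 2!·8!·2!/13! = 1/38610
Racah Σ t=0..2: t=0:+1/2880 t=1:−1/576 t=2:+1/2880 = -1/960
⇒ 3j(5 2 5; 0 0 0)² = 10/429, sgn +1
Racah Σ t=0..2: t=0:+1/5760 t=1:−1/720 t=2:+1/2304 = -1/1280
⇒ 3j(5 2 5; -1 0 1)² = 27/1430, sgn -1
4πI² = N·(3j₀)²·(3jₘ)² = 45/169
I = -1·√(0.266272/4π) = -0.14556534

-0.145565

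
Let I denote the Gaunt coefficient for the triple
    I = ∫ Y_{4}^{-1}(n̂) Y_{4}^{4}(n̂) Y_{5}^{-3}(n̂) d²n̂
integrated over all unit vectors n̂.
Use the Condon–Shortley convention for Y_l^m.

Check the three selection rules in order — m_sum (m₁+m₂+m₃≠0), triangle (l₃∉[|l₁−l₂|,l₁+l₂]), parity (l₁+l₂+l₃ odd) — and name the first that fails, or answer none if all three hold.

Σmᵢ = 0  ✓
l₃∈[|l₁−l₂|,l₁+l₂]=[0,8], have l₃=5  ✓
Σlᵢ = 13 ⇒ odd  ✗

parity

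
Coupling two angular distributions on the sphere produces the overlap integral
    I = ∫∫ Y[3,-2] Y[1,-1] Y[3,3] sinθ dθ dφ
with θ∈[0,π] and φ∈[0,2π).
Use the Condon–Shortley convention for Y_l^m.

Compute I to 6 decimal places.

L=7 odd ⇒ parity kills the (l;000) factor ⇒ I = 0

0.000000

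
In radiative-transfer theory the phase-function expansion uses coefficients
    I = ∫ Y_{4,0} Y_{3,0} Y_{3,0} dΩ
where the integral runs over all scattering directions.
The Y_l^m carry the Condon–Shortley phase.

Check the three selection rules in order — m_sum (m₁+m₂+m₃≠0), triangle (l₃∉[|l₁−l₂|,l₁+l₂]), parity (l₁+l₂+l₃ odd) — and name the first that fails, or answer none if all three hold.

none

azimuthal sum: 0 + 0 + 0 = 0  ✓
1 ≤ 3 ≤ 7 (triangle on l)  ✓
L = 4 + 3 + 3 = 10 (even)  ✓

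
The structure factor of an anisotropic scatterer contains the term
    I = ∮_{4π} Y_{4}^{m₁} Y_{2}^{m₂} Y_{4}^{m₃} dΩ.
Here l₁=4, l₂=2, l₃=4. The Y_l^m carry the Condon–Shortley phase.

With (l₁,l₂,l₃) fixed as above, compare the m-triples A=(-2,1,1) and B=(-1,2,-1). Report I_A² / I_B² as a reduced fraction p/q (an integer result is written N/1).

l's match ⇒ only the (l;m) 3-j factors differ between A and B.
A: triangle coeff Δ(4,2,4) = 1/13860; Σ_t [1,2]: t=1:−1/240 t=2:+1/96 = 1/160; (3j)²=27/1540 [(4 2 4; -2 1 1)], sign=-1
B: triangle coeff Δ(4,2,4) = 1/13860; Σ_t [2,2]: t=2:+1/144 = 1/144; (3j)²=10/231 [(4 2 4; -1 2 -1)], sign=-1
I_A²/I_B² = (27/1540)/(10/231) = 81/200

81/200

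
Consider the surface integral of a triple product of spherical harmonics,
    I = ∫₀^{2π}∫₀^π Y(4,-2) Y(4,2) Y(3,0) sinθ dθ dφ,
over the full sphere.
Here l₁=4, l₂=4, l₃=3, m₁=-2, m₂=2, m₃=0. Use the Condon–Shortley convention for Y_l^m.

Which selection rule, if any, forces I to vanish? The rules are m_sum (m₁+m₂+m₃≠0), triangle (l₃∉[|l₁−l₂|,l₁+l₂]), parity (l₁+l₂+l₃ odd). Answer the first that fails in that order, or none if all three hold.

parity

m₁+m₂+m₃ = -2 + 2 + 0 = 0  ✓
triangle: |4−4|=0 ≤ l₃=3 ≤ 4+4=8  ✓
parity: l₁+l₂+l₃ = 11 is odd  ✗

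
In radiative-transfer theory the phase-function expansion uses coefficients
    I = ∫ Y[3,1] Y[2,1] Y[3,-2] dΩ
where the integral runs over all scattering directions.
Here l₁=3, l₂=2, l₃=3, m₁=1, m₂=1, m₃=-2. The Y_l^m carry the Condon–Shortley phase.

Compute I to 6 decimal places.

0.162868

m-sum 0 ✓  L=8 even ✓  1≤3≤5 ✓
Π(2lᵢ+1) = 7×5×7 = 245
triangle coeff Δ(3,2,3) = 1/3780
Σ_t [0,2]: t=0:+1/24 t=1:−1/4 t=2:+1/24 = -1/6
(3j)²=4/105 [(3 2 3; 0 0 0)], sign=+1
Σ_t [1,2]: t=1:−1/12 t=2:+1/48 = -1/16
(3j)²=1/28 [(3 2 3; 1 1 -2)], sign=+1
⇒ 4πI² = 1/3
I = (+1)√(1/3/(4π)) = 0.16286750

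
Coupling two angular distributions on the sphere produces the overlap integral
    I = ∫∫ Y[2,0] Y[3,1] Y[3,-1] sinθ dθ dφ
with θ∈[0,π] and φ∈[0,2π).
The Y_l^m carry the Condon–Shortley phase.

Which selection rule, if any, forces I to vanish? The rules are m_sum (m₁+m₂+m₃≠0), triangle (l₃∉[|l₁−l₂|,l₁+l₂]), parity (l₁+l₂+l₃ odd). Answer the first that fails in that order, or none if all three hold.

azimuthal sum: 0 + 1 − 1 = 0  ✓
1 ≤ 3 ≤ 5 (triangle on l)  ✓
L = 2 + 3 + 3 = 8 (even)  ✓

none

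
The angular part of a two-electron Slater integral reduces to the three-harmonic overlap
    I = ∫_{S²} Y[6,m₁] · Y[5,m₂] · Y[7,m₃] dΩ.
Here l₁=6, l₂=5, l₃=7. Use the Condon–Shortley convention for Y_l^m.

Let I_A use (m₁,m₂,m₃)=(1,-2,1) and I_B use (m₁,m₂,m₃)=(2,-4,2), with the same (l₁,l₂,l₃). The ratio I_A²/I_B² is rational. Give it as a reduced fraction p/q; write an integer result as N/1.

l's match ⇒ only the (l;m) 3-j factors differ between A and B.
A: triangle coeff Δ(6,5,7) = 1/174594420; Σ_t [0,3]: t=0:+1/622080 t=1:−1/165888 t=2:+1/345600 t=3:−1/6220800 = -7/4147200; (3j)²=2401/277134 [(6 5 7; 1 -2 1)], sign=-1
B: triangle coeff Δ(6,5,7) = 1/174594420; Σ_t [0,1]: t=0:+1/1658880 t=1:−1/3110400 = 7/24883200; (3j)²=4802/692835 [(6 5 7; 2 -4 2)], sign=-1
I_A²/I_B² = (2401/277134)/(4802/692835) = 5/4

5/4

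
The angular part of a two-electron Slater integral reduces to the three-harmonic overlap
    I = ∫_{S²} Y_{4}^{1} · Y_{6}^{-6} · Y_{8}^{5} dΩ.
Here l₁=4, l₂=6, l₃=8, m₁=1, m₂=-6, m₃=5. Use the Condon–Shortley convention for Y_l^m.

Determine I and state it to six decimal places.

0.118339

Rules hold: Σm=0, L=18 even, 2≤8≤10.
N = 9·13·17 = 1989
Δ = 2!·6!·10!/19! = 1/23279256
Racah Σ t=0..2: t=0:+1/1658880 t=1:−1/518400 t=2:+1/1658880 = -1/1382400
⇒ 3j(4 6 8; 0 0 0)² = 504/46189, sgn -1
Racah Σ t=0..0: t=0:+1/261273600 = 1/261273600
⇒ 3j(4 6 8; 1 -6 5)² = 55/6783, sgn -1
4πI² = N·(3j₀)²·(3jₘ)² = 1080/6137
I = +1·√(0.175982/4π) = 0.11833927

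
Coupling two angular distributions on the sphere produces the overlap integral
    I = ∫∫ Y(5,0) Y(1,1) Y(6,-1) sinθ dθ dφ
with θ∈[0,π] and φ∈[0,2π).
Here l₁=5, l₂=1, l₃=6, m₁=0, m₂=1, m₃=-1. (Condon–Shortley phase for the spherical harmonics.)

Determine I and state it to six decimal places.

-0.187239

Checks pass: Σm=0; 12 even; l₃=6∈[4,6].
(2·5+1)(2·1+1)(2·6+1) = 429
Δ: 0! 10! 2! / 13! → 1/858
sum: t=0:+1/14400 = 1/14400
3j²(5 1 6; 0 0 0) = Δ·Π!·Σ² = 6/143  (sign +1)
sum: t=0:+1/28800 = 1/28800
3j²(5 1 6; 0 1 -1) = Δ·Π!·Σ² = 7/286  (sign -1)
combine: 4πI² = 429·6/143·7/286 = 63/143
take √, sign -1: I = -0.18723944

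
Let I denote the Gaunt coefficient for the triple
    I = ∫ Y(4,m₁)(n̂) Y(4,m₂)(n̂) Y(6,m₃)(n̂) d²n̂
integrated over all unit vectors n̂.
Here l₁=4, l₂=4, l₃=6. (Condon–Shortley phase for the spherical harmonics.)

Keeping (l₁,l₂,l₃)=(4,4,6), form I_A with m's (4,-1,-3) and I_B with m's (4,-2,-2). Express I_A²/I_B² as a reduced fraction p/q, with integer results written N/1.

Shared (l₁,l₂,l₃)=(4,4,6): N and (l;000)² cancel in I_A²/I_B².
A: Δ = 2!·6!·6!/15! = 1/1261260; Racah Σ t=0..0: t=0:+1/51840 = 1/51840; ⇒ 3j(4 4 6; 4 -1 -3)² = 8/429, sgn -1
B: Δ = 2!·6!·6!/15! = 1/1261260; Racah Σ t=0..0: t=0:+1/69120 = 1/69120; ⇒ 3j(4 4 6; 4 -2 -2)² = 4/429, sgn +1
I_A²/I_B² = (8/429)/(4/429) = 2/1

2/1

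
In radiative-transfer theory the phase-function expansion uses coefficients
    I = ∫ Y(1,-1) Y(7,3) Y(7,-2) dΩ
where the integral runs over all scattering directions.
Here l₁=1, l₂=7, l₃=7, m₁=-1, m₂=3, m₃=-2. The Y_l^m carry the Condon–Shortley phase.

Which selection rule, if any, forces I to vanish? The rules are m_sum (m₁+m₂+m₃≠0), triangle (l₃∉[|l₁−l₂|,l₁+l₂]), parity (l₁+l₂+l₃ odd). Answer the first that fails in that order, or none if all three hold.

parity

m₁+m₂+m₃ = -1 + 3 − 2 = 0  ✓
triangle: |1−7|=6 ≤ l₃=7 ≤ 1+7=8  ✓
parity: l₁+l₂+l₃ = 15 is odd  ✗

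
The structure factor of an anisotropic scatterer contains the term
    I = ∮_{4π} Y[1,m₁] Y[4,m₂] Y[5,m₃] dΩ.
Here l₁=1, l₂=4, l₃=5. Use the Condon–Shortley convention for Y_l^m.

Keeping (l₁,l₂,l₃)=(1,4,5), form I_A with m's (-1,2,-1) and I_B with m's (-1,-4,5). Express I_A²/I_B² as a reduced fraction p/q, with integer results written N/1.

Shared (l₁,l₂,l₃)=(1,4,5): N and (l;000)² cancel in I_A²/I_B².
A: Δ = 0!·2!·8!/11! = 1/495; Racah Σ t=0..0: t=0:+1/2880 = 1/2880; ⇒ 3j(1 4 5; -1 2 -1)² = 2/165, sgn +1
B: Δ = 0!·2!·8!/11! = 1/495; Racah Σ t=0..0: t=0:+1/80640 = 1/80640; ⇒ 3j(1 4 5; -1 -4 5)² = 1/11, sgn +1
I_A²/I_B² = (2/165)/(1/11) = 2/15

2/15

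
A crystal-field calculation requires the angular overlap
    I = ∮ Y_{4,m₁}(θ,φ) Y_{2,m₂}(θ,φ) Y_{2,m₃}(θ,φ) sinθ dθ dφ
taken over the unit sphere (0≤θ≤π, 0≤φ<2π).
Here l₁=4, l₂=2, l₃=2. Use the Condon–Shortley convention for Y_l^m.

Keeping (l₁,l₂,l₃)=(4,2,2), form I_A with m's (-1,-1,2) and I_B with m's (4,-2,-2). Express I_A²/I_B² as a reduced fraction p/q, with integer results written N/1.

Shared (l₁,l₂,l₃)=(4,2,2): N and (l;000)² cancel in I_A²/I_B².
A: Δ = 4!·4!·0!/9! = 1/630; Racah Σ t=1..1: t=1:−1/144 = -1/144; ⇒ 3j(4 2 2; -1 -1 2)² = 1/126, sgn -1
B: Δ = 4!·4!·0!/9! = 1/630; Racah Σ t=0..0: t=0:+1/576 = 1/576; ⇒ 3j(4 2 2; 4 -2 -2)² = 1/9, sgn +1
I_A²/I_B² = (1/126)/(1/9) = 1/14

1/14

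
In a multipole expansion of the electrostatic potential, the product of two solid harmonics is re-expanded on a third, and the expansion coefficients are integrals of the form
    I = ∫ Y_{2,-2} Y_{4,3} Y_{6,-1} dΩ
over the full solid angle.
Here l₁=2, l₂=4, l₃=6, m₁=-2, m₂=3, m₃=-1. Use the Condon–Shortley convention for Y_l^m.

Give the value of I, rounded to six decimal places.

m-sum 0 ✓  L=12 even ✓  2≤6≤6 ✓
Π(2lᵢ+1) = 5×9×13 = 585
triangle coeff Δ(2,4,6) = 1/6435
Σ_t [0,0]: t=0:+1/2304 = 1/2304
(3j)²=5/143 [(2 4 6; 0 0 0)], sign=+1
Σ_t [0,0]: t=0:+1/120960 = 1/120960
(3j)²=1/1287 [(2 4 6; -2 3 -1)], sign=-1
⇒ 4πI² = 25/1573
I = (-1)√(25/1573/(4π)) = -0.03556319

-0.035563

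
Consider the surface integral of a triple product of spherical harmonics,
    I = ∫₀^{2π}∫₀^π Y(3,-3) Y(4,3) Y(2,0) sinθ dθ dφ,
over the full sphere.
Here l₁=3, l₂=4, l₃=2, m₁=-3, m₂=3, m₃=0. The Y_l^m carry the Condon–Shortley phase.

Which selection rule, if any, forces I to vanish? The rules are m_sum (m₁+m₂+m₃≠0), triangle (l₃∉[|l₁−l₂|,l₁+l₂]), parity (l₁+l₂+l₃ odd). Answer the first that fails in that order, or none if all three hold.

parity

Σmᵢ = 0  ✓
l₃∈[|l₁−l₂|,l₁+l₂]=[1,7], have l₃=2  ✓
Σlᵢ = 9 ⇒ odd  ✗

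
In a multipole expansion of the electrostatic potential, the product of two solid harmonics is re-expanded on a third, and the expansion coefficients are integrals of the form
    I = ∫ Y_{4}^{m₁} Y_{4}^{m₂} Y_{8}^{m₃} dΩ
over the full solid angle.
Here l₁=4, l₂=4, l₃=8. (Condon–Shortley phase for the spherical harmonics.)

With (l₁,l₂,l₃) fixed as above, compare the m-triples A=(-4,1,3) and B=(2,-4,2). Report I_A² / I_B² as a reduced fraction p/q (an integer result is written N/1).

11/3

Shared (l₁,l₂,l₃)=(4,4,8): N and (l;000)² cancel in I_A²/I_B².
A: Δ = 0!·8!·8!/17! = 1/218790; Racah Σ t=0..0: t=0:+1/29030400 = 1/29030400; ⇒ 3j(4 4 8; -4 1 3)² = 1/1326, sgn -1
B: Δ = 0!·8!·8!/17! = 1/218790; Racah Σ t=0..0: t=0:+1/58060800 = 1/58060800; ⇒ 3j(4 4 8; 2 -4 2)² = 1/4862, sgn +1
I_A²/I_B² = (1/1326)/(1/4862) = 11/3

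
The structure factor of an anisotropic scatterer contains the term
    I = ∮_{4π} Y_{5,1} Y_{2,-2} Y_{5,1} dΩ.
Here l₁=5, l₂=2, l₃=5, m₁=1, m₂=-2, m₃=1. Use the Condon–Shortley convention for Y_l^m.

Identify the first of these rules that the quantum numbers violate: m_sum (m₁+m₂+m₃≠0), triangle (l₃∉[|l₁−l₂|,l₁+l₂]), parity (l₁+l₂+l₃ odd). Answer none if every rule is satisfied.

none

azimuthal sum: 1 − 2 + 1 = 0  ✓
3 ≤ 5 ≤ 7 (triangle on l)  ✓
L = 5 + 2 + 5 = 12 (even)  ✓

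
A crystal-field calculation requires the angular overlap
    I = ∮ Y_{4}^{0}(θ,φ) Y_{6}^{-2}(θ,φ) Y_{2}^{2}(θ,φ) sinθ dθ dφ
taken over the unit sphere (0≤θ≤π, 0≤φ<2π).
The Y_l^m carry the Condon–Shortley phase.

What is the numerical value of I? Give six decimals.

Checks pass: Σm=0; 12 even; l₃=2∈[2,10].
(2·4+1)(2·6+1)(2·2+1) = 585
Δ: 8! 0! 4! / 13! → 1/6435
sum: t=4:+1/2304 = 1/2304
3j²(4 6 2; 0 0 0) = Δ·Π!·Σ² = 5/143  (sign +1)
sum: t=4:+1/13824 = 1/13824
3j²(4 6 2; 0 -2 2) = Δ·Π!·Σ² = 14/1287  (sign +1)
combine: 4πI² = 585·5/143·14/1287 = 350/1573
take √, sign +1: I = 0.13306527

0.133065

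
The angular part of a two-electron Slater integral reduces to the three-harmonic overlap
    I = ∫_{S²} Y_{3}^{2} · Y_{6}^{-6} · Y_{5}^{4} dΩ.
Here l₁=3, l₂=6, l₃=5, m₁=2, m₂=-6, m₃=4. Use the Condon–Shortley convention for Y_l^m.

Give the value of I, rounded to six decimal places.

0.207001

Checks pass: Σm=0; 14 even; l₃=5∈[3,9].
(2·3+1)(2·6+1)(2·5+1) = 1001
Δ: 4! 2! 8! / 15! → 1/675675
sum: t=1:−1/8640 t=2:+1/2304 t=3:−1/8640 = 7/34560
3j²(3 6 5; 0 0 0) = Δ·Π!·Σ² = 7/429  (sign -1)
sum: t=0:+1/967680 = 1/967680
3j²(3 6 5; 2 -6 4) = Δ·Π!·Σ² = 3/91  (sign -1)
combine: 4πI² = 1001·7/429·3/91 = 7/13
take √, sign +1: I = 0.20700098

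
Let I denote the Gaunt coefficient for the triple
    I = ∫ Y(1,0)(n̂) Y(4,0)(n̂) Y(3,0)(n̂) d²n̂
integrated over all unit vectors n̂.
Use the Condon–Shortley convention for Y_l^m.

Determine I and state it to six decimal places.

0.246233

Rules hold: Σm=0, L=8 even, 3≤3≤5.
N = 3·9·7 = 189
Δ = 2!·0!·6!/9! = 1/252
Racah Σ t=1..1: t=1:−1/36 = -1/36
⇒ 3j(1 4 3; 0 0 0)² = 4/63, sgn +1
(m-triple is (0,0,0) — same symbol as above.)
4πI² = N·(3j₀)²·(3jₘ)² = 16/21
I = +1·√(0.761905/4π) = 0.24623252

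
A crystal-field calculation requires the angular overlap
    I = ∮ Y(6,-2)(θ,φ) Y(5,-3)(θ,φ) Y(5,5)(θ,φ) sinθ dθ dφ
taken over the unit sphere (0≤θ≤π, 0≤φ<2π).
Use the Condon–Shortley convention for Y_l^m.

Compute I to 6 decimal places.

0.140602

Rules hold: Σm=0, L=16 even, 1≤5≤11.
N = 13·11·11 = 1573
Δ = 6!·6!·4!/17! = 1/28588560
Racah Σ t=1..5: t=1:−1/345600 t=2:+1/13824 t=3:−1/5184 t=4:+1/13824 t=5:−1/345600 = -7/129600
⇒ 3j(6 5 5; 0 0 0)² = 80/7293, sgn +1
Racah Σ t=2..2: t=2:+1/829440 = 1/829440
⇒ 3j(6 5 5; -2 -3 5)² = 35/2431, sgn +1
4πI² = N·(3j₀)²·(3jₘ)² = 2800/11271
I = +1·√(0.248425/4π) = 0.14060244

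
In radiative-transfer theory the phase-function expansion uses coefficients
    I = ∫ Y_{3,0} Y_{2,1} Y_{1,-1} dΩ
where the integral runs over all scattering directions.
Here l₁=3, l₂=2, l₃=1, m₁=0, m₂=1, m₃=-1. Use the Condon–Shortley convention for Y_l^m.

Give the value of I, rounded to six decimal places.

0.143048

m-sum 0 ✓  L=6 even ✓  1≤1≤5 ✓
Π(2lᵢ+1) = 7×5×3 = 105
triangle coeff Δ(3,2,1) = 1/105
Σ_t [2,2]: t=2:+1/4 = 1/4
(3j)²=3/35 [(3 2 1; 0 0 0)], sign=-1
Σ_t [3,3]: t=3:−1/12 = -1/12
(3j)²=1/35 [(3 2 1; 0 1 -1)], sign=-1
⇒ 4πI² = 9/35
I = (+1)√(9/35/(4π)) = 0.14304817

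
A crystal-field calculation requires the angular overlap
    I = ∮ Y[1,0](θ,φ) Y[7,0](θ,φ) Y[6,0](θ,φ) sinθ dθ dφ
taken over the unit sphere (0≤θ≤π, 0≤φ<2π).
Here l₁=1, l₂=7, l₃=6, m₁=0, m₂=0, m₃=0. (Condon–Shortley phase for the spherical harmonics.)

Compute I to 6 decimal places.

Rules hold: Σm=0, L=14 even, 6≤6≤8.
N = 3·15·13 = 585
Δ = 2!·0!·12!/15! = 1/1365
Racah Σ t=1..1: t=1:−1/518400 = -1/518400
⇒ 3j(1 7 6; 0 0 0)² = 7/195, sgn -1
(m-triple is (0,0,0) — same symbol as above.)
4πI² = N·(3j₀)²·(3jₘ)² = 49/65
I = +1·√(0.753846/4π) = 0.24492687

0.244927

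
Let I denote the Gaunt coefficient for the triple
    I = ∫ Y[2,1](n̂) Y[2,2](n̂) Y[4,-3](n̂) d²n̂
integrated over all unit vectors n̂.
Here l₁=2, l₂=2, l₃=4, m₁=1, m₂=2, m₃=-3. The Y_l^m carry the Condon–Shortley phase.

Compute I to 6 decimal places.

Checks pass: Σm=0; 8 even; l₃=4∈[0,4].
(2·2+1)(2·2+1)(2·4+1) = 225
Δ: 0! 4! 4! / 9! → 1/630
sum: t=0:+1/16 = 1/16
3j²(2 2 4; 0 0 0) = Δ·Π!·Σ² = 2/35  (sign +1)
sum: t=0:+1/144 = 1/144
3j²(2 2 4; 1 2 -3) = Δ·Π!·Σ² = 1/18  (sign -1)
combine: 4πI² = 225·2/35·1/18 = 5/7
take √, sign -1: I = -0.23841361

-0.238414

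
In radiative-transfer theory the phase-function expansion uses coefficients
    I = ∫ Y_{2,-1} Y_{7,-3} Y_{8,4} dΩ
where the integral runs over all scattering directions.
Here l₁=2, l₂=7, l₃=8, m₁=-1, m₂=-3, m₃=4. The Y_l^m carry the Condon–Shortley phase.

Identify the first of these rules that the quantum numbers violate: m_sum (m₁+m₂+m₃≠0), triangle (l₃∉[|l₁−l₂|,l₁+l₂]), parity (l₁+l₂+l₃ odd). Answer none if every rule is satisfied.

parity

Σmᵢ = 0  ✓
l₃∈[|l₁−l₂|,l₁+l₂]=[5,9], have l₃=8  ✓
Σlᵢ = 17 ⇒ odd  ✗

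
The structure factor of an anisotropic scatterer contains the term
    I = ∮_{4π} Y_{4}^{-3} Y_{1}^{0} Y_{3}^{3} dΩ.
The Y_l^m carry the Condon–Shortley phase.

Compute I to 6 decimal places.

Checks pass: Σm=0; 8 even; l₃=3∈[3,5].
(2·4+1)(2·1+1)(2·3+1) = 189
Δ: 2! 6! 0! / 9! → 1/252
sum: t=1:−1/36 = -1/36
3j²(4 1 3; 0 0 0) = Δ·Π!·Σ² = 4/63  (sign +1)
sum: t=1:−1/720 = -1/720
3j²(4 1 3; -3 0 3) = Δ·Π!·Σ² = 1/36  (sign -1)
combine: 4πI² = 189·4/63·1/36 = 1/3
take √, sign -1: I = -0.16286750

-0.162868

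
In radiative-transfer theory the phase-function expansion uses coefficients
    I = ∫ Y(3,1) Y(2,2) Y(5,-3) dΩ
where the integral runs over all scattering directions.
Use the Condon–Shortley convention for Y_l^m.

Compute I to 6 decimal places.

Rules hold: Σm=0, L=10 even, 1≤5≤5.
N = 7·5·11 = 385
Δ = 0!·6!·4!/11! = 1/2310
Racah Σ t=0..0: t=0:+1/144 = 1/144
⇒ 3j(3 2 5; 0 0 0)² = 10/231, sgn -1
Racah Σ t=0..0: t=0:+1/1152 = 1/1152
⇒ 3j(3 2 5; 1 2 -3)² = 1/33, sgn +1
4πI² = N·(3j₀)²·(3jₘ)² = 50/99
I = -1·√(0.505051/4π) = -0.20047604

-0.200476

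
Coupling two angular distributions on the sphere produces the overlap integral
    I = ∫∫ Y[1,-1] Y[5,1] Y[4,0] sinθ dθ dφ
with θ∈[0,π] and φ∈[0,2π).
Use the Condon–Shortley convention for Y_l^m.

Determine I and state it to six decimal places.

Rules hold: Σm=0, L=10 even, 4≤4≤6.
N = 3·11·9 = 297
Δ = 2!·0!·8!/11! = 1/495
Racah Σ t=1..1: t=1:−1/576 = -1/576
⇒ 3j(1 5 4; 0 0 0)² = 5/99, sgn -1
Racah Σ t=2..2: t=2:+1/1152 = 1/1152
⇒ 3j(1 5 4; -1 1 0)² = 1/33, sgn +1
4πI² = N·(3j₀)²·(3jₘ)² = 5/11
I = -1·√(0.454545/4π) = -0.19018827

-0.190188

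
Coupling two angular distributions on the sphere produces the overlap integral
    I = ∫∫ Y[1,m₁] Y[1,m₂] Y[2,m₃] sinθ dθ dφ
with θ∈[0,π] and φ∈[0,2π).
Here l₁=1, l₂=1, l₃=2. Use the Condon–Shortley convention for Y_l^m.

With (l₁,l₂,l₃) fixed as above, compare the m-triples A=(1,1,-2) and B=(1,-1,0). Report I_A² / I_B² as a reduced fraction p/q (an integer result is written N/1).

6/1

Same 1,1,2: normalisation and zero-m 3j drop out of the ratio.
A: Δ: 0! 2! 2! / 5! → 1/30; sum: t=0:+1/4 = 1/4; 3j²(1 1 2; 1 1 -2) = Δ·Π!·Σ² = 1/5  (sign +1)
B: Δ: 0! 2! 2! / 5! → 1/30; sum: t=0:+1/4 = 1/4; 3j²(1 1 2; 1 -1 0) = Δ·Π!·Σ² = 1/30  (sign +1)
I_A²/I_B² = (1/5)/(1/30) = 6/1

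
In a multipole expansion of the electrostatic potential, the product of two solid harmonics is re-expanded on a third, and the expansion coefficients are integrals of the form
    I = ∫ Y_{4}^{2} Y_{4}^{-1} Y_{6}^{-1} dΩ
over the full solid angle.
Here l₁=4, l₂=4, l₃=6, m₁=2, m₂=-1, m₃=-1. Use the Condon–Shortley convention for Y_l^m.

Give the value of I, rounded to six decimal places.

0.097783

Rules hold: Σm=0, L=14 even, 0≤6≤8.
N = 9·9·13 = 1053
Δ = 2!·6!·6!/15! = 1/1261260
Racah Σ t=0..2: t=0:+1/4608 t=1:−1/1296 t=2:+1/4608 = -7/20736
⇒ 3j(4 4 6; 0 0 0)² = 20/1287, sgn -1
Racah Σ t=0..2: t=0:+1/3456 t=1:−1/5760 t=2:+1/172800 = 7/57600
⇒ 3j(4 4 6; 2 -1 -1)² = 21/2860, sgn -1
4πI² = N·(3j₀)²·(3jₘ)² = 189/1573
I = +1·√(0.120153/4π) = 0.09778261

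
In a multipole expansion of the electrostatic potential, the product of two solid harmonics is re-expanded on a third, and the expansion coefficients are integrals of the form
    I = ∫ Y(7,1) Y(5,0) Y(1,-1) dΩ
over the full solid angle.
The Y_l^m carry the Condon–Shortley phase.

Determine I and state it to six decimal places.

|7−5|≤1≤7+5 violated ⇒ I = 0

0.000000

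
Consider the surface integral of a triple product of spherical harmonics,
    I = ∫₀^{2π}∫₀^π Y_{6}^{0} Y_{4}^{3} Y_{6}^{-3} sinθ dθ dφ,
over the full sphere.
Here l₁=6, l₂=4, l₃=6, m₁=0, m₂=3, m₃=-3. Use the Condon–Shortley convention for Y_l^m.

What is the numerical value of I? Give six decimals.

0.109740

Checks pass: Σm=0; 16 even; l₃=6∈[2,10].
(2·6+1)(2·4+1)(2·6+1) = 1521
Δ: 4! 8! 4! / 17! → 1/15315300
sum: t=0:+1/829440 t=1:−1/25920 t=2:+1/9216 t=3:−1/25920 t=4:+1/829440 = 7/207360
3j²(6 4 6; 0 0 0) = Δ·Π!·Σ² = 28/2431  (sign +1)
sum: t=3:−1/103680 t=4:+1/207360 = -1/207360
3j²(6 4 6; 0 3 -3) = Δ·Π!·Σ² = 21/2431  (sign +1)
combine: 4πI² = 1521·28/2431·21/2431 = 5292/34969
take √, sign +1: I = 0.10973960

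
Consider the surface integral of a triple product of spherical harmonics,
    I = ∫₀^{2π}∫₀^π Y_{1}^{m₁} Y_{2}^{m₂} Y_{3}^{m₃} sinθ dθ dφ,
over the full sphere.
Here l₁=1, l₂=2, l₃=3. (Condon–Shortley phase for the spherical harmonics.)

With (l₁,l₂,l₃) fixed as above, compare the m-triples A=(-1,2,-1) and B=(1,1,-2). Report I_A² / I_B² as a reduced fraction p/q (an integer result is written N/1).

1/10

Shared (l₁,l₂,l₃)=(1,2,3): N and (l;000)² cancel in I_A²/I_B².
A: Δ = 0!·2!·4!/7! = 1/105; Racah Σ t=0..0: t=0:+1/48 = 1/48; ⇒ 3j(1 2 3; -1 2 -1)² = 1/105, sgn +1
B: Δ = 0!·2!·4!/7! = 1/105; Racah Σ t=0..0: t=0:+1/12 = 1/12; ⇒ 3j(1 2 3; 1 1 -2)² = 2/21, sgn -1
I_A²/I_B² = (1/105)/(2/21) = 1/10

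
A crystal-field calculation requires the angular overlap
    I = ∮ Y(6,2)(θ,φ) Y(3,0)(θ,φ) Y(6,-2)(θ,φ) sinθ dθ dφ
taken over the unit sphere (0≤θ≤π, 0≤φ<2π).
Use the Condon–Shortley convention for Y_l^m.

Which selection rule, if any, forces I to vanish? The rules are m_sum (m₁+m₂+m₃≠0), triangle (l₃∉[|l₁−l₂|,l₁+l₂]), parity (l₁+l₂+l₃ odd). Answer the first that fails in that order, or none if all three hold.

m₁+m₂+m₃ = 2 + 0 − 2 = 0  ✓
triangle: |6−3|=3 ≤ l₃=6 ≤ 6+3=9  ✓
parity: l₁+l₂+l₃ = 15 is odd  ✗

parity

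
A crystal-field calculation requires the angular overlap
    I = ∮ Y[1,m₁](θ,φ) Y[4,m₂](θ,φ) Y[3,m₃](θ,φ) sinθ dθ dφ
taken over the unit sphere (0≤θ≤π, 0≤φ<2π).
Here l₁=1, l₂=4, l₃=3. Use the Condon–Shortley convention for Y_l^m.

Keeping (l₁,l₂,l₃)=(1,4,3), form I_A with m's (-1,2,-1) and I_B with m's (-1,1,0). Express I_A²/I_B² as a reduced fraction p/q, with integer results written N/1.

l's match ⇒ only the (l;m) 3-j factors differ between A and B.
A: triangle coeff Δ(1,4,3) = 1/252; Σ_t [2,2]: t=2:+1/96 = 1/96; (3j)²=5/84 [(1 4 3; -1 2 -1)], sign=+1
B: triangle coeff Δ(1,4,3) = 1/252; Σ_t [2,2]: t=2:+1/72 = 1/72; (3j)²=5/126 [(1 4 3; -1 1 0)], sign=-1
I_A²/I_B² = (5/84)/(5/126) = 3/2

3/2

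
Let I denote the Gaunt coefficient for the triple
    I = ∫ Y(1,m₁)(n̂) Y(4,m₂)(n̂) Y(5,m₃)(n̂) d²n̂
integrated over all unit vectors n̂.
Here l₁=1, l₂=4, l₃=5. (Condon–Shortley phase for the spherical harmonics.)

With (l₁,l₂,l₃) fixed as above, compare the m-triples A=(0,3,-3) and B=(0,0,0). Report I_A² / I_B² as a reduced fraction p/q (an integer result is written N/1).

16/25

Shared (l₁,l₂,l₃)=(1,4,5): N and (l;000)² cancel in I_A²/I_B².
A: Δ = 0!·2!·8!/11! = 1/495; Racah Σ t=0..0: t=0:+1/5040 = 1/5040; ⇒ 3j(1 4 5; 0 3 -3)² = 16/495, sgn +1
B: Δ = 0!·2!·8!/11! = 1/495; Racah Σ t=0..0: t=0:+1/576 = 1/576; ⇒ 3j(1 4 5; 0 0 0)² = 5/99, sgn -1
I_A²/I_B² = (16/495)/(5/99) = 16/25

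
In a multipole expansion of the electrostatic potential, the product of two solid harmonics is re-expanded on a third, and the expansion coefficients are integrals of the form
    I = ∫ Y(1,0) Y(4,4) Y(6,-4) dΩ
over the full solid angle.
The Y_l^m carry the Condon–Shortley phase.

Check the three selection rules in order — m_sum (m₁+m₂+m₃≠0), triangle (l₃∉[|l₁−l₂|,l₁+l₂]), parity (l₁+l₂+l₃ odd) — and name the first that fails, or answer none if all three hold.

azimuthal sum: 0 + 4 − 4 = 0  ✓
3 ≤ 6 ≤ 5 (triangle on l)  ✗
L = 1 + 4 + 6 = 11 (odd)

triangle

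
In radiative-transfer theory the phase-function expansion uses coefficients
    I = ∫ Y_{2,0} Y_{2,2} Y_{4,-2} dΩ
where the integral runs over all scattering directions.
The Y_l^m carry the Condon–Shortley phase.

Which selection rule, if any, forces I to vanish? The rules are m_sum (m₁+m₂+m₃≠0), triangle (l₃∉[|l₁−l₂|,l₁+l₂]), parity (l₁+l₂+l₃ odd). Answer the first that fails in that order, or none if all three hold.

Σmᵢ = 0  ✓
l₃∈[|l₁−l₂|,l₁+l₂]=[0,4], have l₃=4  ✓
Σlᵢ = 8 ⇒ even  ✓

none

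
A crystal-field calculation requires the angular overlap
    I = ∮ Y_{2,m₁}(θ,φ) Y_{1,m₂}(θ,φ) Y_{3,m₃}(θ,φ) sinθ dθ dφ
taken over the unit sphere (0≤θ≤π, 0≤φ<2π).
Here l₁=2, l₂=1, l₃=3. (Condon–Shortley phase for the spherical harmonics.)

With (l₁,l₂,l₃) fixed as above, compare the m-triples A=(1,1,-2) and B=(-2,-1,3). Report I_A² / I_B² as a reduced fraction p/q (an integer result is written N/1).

2/3

l's match ⇒ only the (l;m) 3-j factors differ between A and B.
A: triangle coeff Δ(2,1,3) = 1/105; Σ_t [0,0]: t=0:+1/12 = 1/12; (3j)²=2/21 [(2 1 3; 1 1 -2)], sign=-1
B: triangle coeff Δ(2,1,3) = 1/105; Σ_t [0,0]: t=0:+1/48 = 1/48; (3j)²=1/7 [(2 1 3; -2 -1 3)], sign=+1
I_A²/I_B² = (2/21)/(1/7) = 2/3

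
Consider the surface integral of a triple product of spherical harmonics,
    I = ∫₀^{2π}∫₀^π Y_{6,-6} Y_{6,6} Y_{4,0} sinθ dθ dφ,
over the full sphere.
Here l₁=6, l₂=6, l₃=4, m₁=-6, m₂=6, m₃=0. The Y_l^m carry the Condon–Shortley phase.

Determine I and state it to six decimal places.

0.149344

Rules hold: Σm=0, L=16 even, 0≤4≤12.
N = 13·13·9 = 1521
Δ = 8!·4!·4!/17! = 1/15315300
Racah Σ t=2..6: t=2:+1/829440 t=3:−1/25920 t=4:+1/9216 t=5:−1/25920 t=6:+1/829440 = 7/207360
⇒ 3j(6 6 4; 0 0 0)² = 28/2431, sgn +1
Racah Σ t=8..8: t=8:+1/23224320 = 1/23224320
⇒ 3j(6 6 4; -6 6 0)² = 99/6188, sgn +1
4πI² = N·(3j₀)²·(3jₘ)² = 81/289
I = +1·√(0.280277/4π) = 0.14934430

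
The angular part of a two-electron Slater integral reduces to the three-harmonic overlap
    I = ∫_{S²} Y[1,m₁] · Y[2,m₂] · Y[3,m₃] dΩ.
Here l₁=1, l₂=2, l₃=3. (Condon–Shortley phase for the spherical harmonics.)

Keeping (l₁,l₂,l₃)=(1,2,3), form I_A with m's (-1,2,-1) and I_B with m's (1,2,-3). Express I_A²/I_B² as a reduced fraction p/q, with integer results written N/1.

Shared (l₁,l₂,l₃)=(1,2,3): N and (l;000)² cancel in I_A²/I_B².
A: Δ = 0!·2!·4!/7! = 1/105; Racah Σ t=0..0: t=0:+1/48 = 1/48; ⇒ 3j(1 2 3; -1 2 -1)² = 1/105, sgn +1
B: Δ = 0!·2!·4!/7! = 1/105; Racah Σ t=0..0: t=0:+1/48 = 1/48; ⇒ 3j(1 2 3; 1 2 -3)² = 1/7, sgn +1
I_A²/I_B² = (1/105)/(1/7) = 1/15

1/15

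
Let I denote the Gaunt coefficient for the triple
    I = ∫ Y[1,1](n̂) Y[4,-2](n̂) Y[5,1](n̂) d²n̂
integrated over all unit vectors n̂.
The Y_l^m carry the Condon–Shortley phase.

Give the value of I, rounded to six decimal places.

Rules hold: Σm=0, L=10 even, 3≤5≤5.
N = 3·9·11 = 297
Δ = 0!·2!·8!/11! = 1/495
Racah Σ t=0..0: t=0:+1/576 = 1/576
⇒ 3j(1 4 5; 0 0 0)² = 5/99, sgn -1
Racah Σ t=0..0: t=0:+1/2880 = 1/2880
⇒ 3j(1 4 5; 1 -2 1)² = 2/165, sgn +1
4πI² = N·(3j₀)²·(3jₘ)² = 2/11
I = -1·√(0.181818/4π) = -0.12028562

-0.120286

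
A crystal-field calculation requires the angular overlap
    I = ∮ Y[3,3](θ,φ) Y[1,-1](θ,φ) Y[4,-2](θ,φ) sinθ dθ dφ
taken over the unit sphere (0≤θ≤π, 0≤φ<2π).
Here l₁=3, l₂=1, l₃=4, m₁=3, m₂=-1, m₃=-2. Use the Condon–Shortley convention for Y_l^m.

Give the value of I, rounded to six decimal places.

m-sum 0 ✓  L=8 even ✓  2≤4≤4 ✓
Π(2lᵢ+1) = 7×3×9 = 189
triangle coeff Δ(3,1,4) = 1/252
Σ_t [0,0]: t=0:+1/36 = 1/36
(3j)²=4/63 [(3 1 4; 0 0 0)], sign=+1
Σ_t [0,0]: t=0:+1/1440 = 1/1440
(3j)²=1/252 [(3 1 4; 3 -1 -2)], sign=+1
⇒ 4πI² = 1/21
I = (+1)√(1/21/(4π)) = 0.06155813

0.061558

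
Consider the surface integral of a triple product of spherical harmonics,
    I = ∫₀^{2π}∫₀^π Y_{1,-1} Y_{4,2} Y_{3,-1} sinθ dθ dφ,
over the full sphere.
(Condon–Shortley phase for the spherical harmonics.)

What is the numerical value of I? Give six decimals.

Checks pass: Σm=0; 8 even; l₃=3∈[3,5].
(2·1+1)(2·4+1)(2·3+1) = 189
Δ: 2! 0! 6! / 9! → 1/252
sum: t=1:−1/36 = -1/36
3j²(1 4 3; 0 0 0) = Δ·Π!·Σ² = 4/63  (sign +1)
sum: t=2:+1/96 = 1/96
3j²(1 4 3; -1 2 -1) = Δ·Π!·Σ² = 5/84  (sign +1)
combine: 4πI² = 189·4/63·5/84 = 5/7
take √, sign +1: I = 0.23841361

0.238414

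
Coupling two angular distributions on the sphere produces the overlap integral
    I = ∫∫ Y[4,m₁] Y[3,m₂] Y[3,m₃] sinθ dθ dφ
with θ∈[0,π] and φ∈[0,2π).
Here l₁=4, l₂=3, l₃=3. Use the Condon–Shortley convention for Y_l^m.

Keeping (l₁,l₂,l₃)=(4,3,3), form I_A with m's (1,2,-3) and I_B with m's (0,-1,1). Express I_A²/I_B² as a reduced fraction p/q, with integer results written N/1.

l's match ⇒ only the (l;m) 3-j factors differ between A and B.
A: triangle coeff Δ(4,3,3) = 1/34650; Σ_t [3,3]: t=3:−1/288 = -1/288; (3j)²=5/231 [(4 3 3; 1 2 -3)], sign=-1
B: triangle coeff Δ(4,3,3) = 1/34650; Σ_t [0,2]: t=0:+1/1152 t=1:−1/36 t=2:+1/32 = 5/1152; (3j)²=1/1386 [(4 3 3; 0 -1 1)], sign=+1
I_A²/I_B² = (5/231)/(1/1386) = 30/1

30/1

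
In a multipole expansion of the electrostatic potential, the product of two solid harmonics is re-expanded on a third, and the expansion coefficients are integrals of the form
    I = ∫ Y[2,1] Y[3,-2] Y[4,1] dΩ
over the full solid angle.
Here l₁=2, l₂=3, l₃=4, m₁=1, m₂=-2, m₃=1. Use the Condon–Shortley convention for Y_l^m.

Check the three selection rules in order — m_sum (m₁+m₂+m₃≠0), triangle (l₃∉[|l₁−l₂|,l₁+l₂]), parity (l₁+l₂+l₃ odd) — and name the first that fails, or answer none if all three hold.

m₁+m₂+m₃ = 1 − 2 + 1 = 0  ✓
triangle: |2−3|=1 ≤ l₃=4 ≤ 2+3=5  ✓
parity: l₁+l₂+l₃ = 9 is odd  ✗

parity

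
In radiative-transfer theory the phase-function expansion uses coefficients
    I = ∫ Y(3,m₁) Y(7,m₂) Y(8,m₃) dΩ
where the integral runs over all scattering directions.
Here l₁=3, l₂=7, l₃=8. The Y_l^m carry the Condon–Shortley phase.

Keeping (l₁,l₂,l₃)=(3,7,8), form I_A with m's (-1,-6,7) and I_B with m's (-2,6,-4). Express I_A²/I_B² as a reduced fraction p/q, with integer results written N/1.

182/529

Same 3,7,8: normalisation and zero-m 3j drop out of the ratio.
A: Δ: 2! 4! 12! / 19! → 1/5290740; sum: t=0:+1/1916006400 t=1:−1/2874009600 = 1/5748019200; 3j²(3 7 8; -1 -6 7) = Δ·Π!·Σ² = 13/5814  (sign -1)
B: Δ: 2! 4! 12! / 19! → 1/5290740; sum: t=1:−1/11496038400 t=2:+1/479001600 = 23/11496038400; 3j²(3 7 8; -2 6 -4) = Δ·Π!·Σ² = 529/81396  (sign +1)
I_A²/I_B² = (13/5814)/(529/81396) = 182/529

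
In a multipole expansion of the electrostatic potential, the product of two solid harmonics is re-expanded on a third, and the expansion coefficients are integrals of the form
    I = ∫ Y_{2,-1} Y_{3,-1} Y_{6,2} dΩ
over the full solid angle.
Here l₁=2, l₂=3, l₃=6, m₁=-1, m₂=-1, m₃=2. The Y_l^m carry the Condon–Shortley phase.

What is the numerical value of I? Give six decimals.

triangle: need 1≤l₃≤5, have 6; I=0

0.000000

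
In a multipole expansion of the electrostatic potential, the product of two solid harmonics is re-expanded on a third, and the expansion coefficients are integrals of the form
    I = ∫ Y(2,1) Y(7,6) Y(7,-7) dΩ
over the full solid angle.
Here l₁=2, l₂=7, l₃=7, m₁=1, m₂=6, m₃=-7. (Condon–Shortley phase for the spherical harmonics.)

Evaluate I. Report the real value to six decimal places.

-0.170036

m-sum 0 ✓  L=16 even ✓  5≤7≤9 ✓
Π(2lᵢ+1) = 5×15×15 = 1125
triangle coeff Δ(2,7,7) = 1/185640
Σ_t [0,2]: t=0:+1/2419200 t=1:−1/518400 t=2:+1/2419200 = -1/907200
(3j)²=56/3315 [(2 7 7; 0 0 0)], sign=+1
Σ_t [1,1]: t=1:−1/958003200 = -1/958003200
(3j)²=13/680 [(2 7 7; 1 6 -7)], sign=-1
⇒ 4πI² = 105/289
I = (-1)√(105/289/(4π)) = -0.17003597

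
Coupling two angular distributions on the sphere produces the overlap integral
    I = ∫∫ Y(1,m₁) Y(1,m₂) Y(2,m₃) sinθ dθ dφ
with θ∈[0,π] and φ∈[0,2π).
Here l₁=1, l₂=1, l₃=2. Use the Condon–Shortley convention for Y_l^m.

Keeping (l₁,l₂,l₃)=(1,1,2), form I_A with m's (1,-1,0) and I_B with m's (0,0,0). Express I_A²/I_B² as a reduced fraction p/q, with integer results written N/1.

1/4

Shared (l₁,l₂,l₃)=(1,1,2): N and (l;000)² cancel in I_A²/I_B².
A: Δ = 0!·2!·2!/5! = 1/30; Racah Σ t=0..0: t=0:+1/4 = 1/4; ⇒ 3j(1 1 2; 1 -1 0)² = 1/30, sgn +1
B: Δ = 0!·2!·2!/5! = 1/30; Racah Σ t=0..0: t=0:+1/1 = 1/1; ⇒ 3j(1 1 2; 0 0 0)² = 2/15, sgn +1
I_A²/I_B² = (1/30)/(2/15) = 1/4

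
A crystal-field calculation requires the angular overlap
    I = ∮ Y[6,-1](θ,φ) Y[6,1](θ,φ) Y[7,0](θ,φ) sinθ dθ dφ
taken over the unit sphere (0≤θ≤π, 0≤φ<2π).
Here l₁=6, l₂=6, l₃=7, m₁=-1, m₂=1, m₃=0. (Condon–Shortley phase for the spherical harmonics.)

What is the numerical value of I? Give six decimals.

l₁+l₂+l₃=19 is odd: 3j(l;000)=0 ⇒ I=0

0.000000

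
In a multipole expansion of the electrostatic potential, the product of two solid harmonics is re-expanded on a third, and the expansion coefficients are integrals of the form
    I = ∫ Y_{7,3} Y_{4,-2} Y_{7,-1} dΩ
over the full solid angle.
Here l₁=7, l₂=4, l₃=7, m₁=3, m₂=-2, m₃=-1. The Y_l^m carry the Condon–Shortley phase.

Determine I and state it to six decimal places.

m-sum 0 ✓  L=18 even ✓  3≤7≤11 ✓
Π(2lᵢ+1) = 15×9×15 = 2025
triangle coeff Δ(7,4,7) = 1/58198140
Σ_t [0,4]: t=0:+1/17418240 t=1:−1/622080 t=2:+1/230400 t=3:−1/622080 t=4:+1/17418240 = 1/806400
(3j)²=2268/230945 [(7 4 7; 0 0 0)], sign=-1
Σ_t [0,2]: t=0:+1/1658880 t=1:−1/1088640 t=2:+1/7741440 = -13/69672960
(3j)²=325/149226 [(7 4 7; 3 -2 -1)], sign=-1
⇒ 4πI² = 546750/12623809
I = (+1)√(546750/12623809/(4π)) = 0.05870759

0.058708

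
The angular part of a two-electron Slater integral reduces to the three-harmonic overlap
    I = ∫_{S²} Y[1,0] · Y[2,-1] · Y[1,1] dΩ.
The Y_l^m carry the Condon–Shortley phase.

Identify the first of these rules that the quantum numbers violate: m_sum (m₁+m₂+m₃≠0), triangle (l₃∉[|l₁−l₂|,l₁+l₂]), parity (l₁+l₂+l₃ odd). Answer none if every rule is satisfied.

Σmᵢ = 0  ✓
l₃∈[|l₁−l₂|,l₁+l₂]=[1,3], have l₃=1  ✓
Σlᵢ = 4 ⇒ even  ✓

none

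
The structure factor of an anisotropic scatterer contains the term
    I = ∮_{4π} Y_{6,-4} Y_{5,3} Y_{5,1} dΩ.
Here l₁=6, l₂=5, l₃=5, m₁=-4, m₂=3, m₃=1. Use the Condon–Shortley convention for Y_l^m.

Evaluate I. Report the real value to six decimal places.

m-sum 0 ✓  L=16 even ✓  1≤5≤11 ✓
Π(2lᵢ+1) = 13×11×11 = 1573
triangle coeff Δ(6,5,5) = 1/28588560
Σ_t [1,5]: t=1:−1/345600 t=2:+1/13824 t=3:−1/5184 t=4:+1/13824 t=5:−1/345600 = -7/129600
(3j)²=80/7293 [(6 5 5; 0 0 0)], sign=+1
Σ_t [4,6]: t=4:+1/829440 t=5:−1/86400 t=6:+1/138240 = -13/4147200
(3j)²=13/3740 [(6 5 5; -4 3 1)], sign=-1
⇒ 4πI² = 52/867
I = (-1)√(52/867/(4π)) = -0.06908555

-0.069086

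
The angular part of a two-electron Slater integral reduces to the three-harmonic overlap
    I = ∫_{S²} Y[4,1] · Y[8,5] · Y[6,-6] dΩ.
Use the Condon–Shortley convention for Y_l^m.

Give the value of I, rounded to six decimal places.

0.118339

Rules hold: Σm=0, L=18 even, 4≤6≤12.
N = 9·17·13 = 1989
Δ = 6!·2!·10!/19! = 1/23279256
Racah Σ t=2..4: t=2:+1/1658880 t=3:−1/518400 t=4:+1/1658880 = -1/1382400
⇒ 3j(4 8 6; 0 0 0)² = 504/46189, sgn -1
Racah Σ t=3..3: t=3:−1/261273600 = -1/261273600
⇒ 3j(4 8 6; 1 5 -6)² = 55/6783, sgn -1
4πI² = N·(3j₀)²·(3jₘ)² = 1080/6137
I = +1·√(0.175982/4π) = 0.11833927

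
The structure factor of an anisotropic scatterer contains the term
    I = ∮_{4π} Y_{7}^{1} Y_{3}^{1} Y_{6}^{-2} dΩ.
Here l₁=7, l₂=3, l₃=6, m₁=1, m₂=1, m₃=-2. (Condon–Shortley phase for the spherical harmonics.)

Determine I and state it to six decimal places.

Rules hold: Σm=0, L=16 even, 4≤6≤10.
N = 15·7·13 = 1365
Δ = 4!·10!·2!/17! = 1/2042040
Racah Σ t=1..3: t=1:−1/207360 t=2:+1/57600 t=3:−1/207360 = 1/129600
⇒ 3j(7 3 6; 0 0 0)² = 168/12155, sgn +1
Racah Σ t=2..4: t=2:+1/138240 t=3:−1/181440 t=4:+1/3870720 = 23/11612160
⇒ 3j(7 3 6; 1 1 -2)² = 529/204204, sgn +1
4πI² = N·(3j₀)²·(3jₘ)² = 22218/454597
I = +1·√(0.0488741/4π) = 0.06236404

0.062364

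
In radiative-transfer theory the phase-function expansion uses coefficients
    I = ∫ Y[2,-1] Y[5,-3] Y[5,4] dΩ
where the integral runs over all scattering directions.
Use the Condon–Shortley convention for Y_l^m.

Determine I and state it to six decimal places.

Checks pass: Σm=0; 12 even; l₃=5∈[3,7].
(2·2+1)(2·5+1)(2·5+1) = 605
Δ: 2! 2! 8! / 13! → 1/38610
sum: t=0:+1/2880 t=1:−1/576 t=2:+1/2880 = -1/960
3j²(2 5 5; 0 0 0) = Δ·Π!·Σ² = 10/429  (sign +1)
sum: t=1:−1/10080 t=2:+1/80640 = -1/11520
3j²(2 5 5; -1 -3 4) = Δ·Π!·Σ² = 49/1430  (sign +1)
combine: 4πI² = 605·10/429·49/1430 = 245/507
take √, sign +1: I = 0.19609844

0.196098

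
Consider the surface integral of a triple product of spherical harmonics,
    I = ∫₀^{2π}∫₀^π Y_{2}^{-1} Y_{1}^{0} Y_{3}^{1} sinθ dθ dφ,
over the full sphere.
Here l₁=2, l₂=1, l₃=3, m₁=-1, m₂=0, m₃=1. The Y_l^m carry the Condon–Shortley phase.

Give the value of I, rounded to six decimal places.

-0.233597

m-sum 0 ✓  L=6 even ✓  1≤3≤3 ✓
Π(2lᵢ+1) = 5×3×7 = 105
triangle coeff Δ(2,1,3) = 1/105
Σ_t [0,0]: t=0:+1/4 = 1/4
(3j)²=3/35 [(2 1 3; 0 0 0)], sign=-1
Σ_t [0,0]: t=0:+1/6 = 1/6
(3j)²=8/105 [(2 1 3; -1 0 1)], sign=+1
⇒ 4πI² = 24/35
I = (-1)√(24/35/(4π)) = -0.23359668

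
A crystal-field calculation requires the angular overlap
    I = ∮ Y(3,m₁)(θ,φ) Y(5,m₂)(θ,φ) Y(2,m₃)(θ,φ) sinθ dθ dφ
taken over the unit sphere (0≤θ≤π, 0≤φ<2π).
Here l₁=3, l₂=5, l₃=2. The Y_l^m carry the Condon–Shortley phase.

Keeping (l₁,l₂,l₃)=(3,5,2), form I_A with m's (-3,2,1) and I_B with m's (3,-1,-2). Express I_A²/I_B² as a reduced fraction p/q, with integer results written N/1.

7/1

Shared (l₁,l₂,l₃)=(3,5,2): N and (l;000)² cancel in I_A²/I_B².
A: Δ = 6!·0!·4!/11! = 1/2310; Racah Σ t=6..6: t=6:+1/4320 = 1/4320; ⇒ 3j(3 5 2; -3 2 1)² = 1/330, sgn -1
B: Δ = 6!·0!·4!/11! = 1/2310; Racah Σ t=0..0: t=0:+1/17280 = 1/17280; ⇒ 3j(3 5 2; 3 -1 -2)² = 1/2310, sgn +1
I_A²/I_B² = (1/330)/(1/2310) = 7/1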